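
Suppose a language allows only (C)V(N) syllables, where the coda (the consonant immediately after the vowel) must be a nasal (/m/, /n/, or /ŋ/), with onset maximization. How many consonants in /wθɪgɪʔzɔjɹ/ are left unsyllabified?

Under (C)V(N), the unsyllabifiable consonants are /w/, /ʔ/, /j/, /ɹ/ (only a nasal (/m/, /n/, or /ŋ/) is licensed in coda position; onsets are limited to one consonant).

4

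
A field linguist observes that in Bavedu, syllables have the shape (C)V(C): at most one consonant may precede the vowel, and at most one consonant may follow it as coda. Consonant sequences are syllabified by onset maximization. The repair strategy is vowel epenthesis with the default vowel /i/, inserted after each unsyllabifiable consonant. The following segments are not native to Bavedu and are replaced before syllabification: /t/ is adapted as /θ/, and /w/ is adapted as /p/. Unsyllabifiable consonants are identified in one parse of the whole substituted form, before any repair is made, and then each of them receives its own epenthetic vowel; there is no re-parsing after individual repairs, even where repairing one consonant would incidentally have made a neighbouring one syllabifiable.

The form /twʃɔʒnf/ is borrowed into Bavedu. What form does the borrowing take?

Substitution: /t/ → /θ/, /w/ → /p/, giving /θpʃɔʒnf/.
The consonants /θ/, /p/, /n/, /f/ cannot be parsed into a legal (C)V(C) syllable (at most one coda consonant is licensed; onsets are limited to one consonant).
Inserting the epenthetic vowel yields /θ/ → /θi/, /p/ → /pi/, /n/ → /ni/, /f/ → /fi/.

θipiʃɔʒnifi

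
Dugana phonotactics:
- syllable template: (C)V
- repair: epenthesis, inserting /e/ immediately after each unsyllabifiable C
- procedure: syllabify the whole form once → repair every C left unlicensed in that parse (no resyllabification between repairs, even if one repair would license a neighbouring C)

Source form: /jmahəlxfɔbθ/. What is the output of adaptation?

Syllabifying with onset maximization leaves /j/, /l/, /x/, /b/, /θ/ stranded (no codas are permitted; onsets are limited to one consonant).
Inserting the epenthetic vowel yields /j/ → /je/, /l/ → /le/, /x/ → /xe/, /b/ → /be/, /θ/ → /θe/.

jemahəlexefɔbeθe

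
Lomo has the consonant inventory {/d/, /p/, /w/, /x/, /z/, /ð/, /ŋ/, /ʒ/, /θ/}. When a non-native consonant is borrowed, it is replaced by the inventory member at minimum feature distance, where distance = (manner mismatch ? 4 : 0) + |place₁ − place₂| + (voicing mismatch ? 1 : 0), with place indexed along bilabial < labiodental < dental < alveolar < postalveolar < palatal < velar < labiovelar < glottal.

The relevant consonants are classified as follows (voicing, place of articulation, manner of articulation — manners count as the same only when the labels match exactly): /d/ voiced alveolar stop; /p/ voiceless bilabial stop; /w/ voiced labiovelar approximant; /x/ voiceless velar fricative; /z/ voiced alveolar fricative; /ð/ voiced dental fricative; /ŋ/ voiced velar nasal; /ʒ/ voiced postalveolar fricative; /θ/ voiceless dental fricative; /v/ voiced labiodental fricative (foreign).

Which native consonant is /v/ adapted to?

ð

/ð/ is closest: same manner (fricative), place distance 1 (labiodental→dental), same voicing; total 1. Next closest is /z/ at distance 2.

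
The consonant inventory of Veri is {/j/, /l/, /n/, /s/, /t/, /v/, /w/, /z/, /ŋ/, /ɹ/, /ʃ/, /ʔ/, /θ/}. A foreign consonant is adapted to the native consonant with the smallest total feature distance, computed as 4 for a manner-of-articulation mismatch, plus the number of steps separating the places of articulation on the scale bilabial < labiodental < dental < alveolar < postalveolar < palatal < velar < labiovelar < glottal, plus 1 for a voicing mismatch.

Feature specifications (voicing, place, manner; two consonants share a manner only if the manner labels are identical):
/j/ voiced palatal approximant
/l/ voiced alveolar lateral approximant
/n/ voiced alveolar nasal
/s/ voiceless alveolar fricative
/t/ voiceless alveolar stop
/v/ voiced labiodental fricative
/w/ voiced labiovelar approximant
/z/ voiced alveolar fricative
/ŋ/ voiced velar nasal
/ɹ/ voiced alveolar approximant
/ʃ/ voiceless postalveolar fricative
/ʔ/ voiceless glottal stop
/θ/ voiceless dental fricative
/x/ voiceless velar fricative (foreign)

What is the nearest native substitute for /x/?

ʃ

/ʃ/ is closest: same manner (fricative), place distance 2 (velar→postalveolar), same voicing; total 2. Next closest is /s/ at distance 3.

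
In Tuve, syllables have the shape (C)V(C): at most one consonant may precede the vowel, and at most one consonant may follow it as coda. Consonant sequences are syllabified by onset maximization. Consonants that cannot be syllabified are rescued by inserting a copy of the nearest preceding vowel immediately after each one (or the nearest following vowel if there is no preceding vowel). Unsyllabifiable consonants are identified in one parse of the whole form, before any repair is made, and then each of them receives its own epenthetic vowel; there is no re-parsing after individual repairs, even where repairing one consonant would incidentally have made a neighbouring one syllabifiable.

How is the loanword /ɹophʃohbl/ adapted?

ɹophoʃohbolo

Under (C)V(C), the unsyllabifiable consonants are /h/, /b/, /l/ (at most one coda consonant is licensed; onsets are limited to one consonant).
Epenthesis after each stranded consonant: /h/ → /ho/, /b/ → /bo/, /l/ → /lo/.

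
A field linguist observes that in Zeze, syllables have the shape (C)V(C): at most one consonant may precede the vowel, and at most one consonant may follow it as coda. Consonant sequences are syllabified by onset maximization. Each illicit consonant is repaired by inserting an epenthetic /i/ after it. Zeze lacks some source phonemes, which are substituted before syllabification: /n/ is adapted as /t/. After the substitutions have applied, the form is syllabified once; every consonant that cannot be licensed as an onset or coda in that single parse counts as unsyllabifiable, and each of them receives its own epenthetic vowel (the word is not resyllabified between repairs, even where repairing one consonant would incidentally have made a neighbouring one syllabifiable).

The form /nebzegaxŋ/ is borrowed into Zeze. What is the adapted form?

tebzegaxŋi

Substitution: /n/ → /t/, giving /tebzegaxŋ/.
Syllabifying with onset maximization leaves /ŋ/ stranded (at most one coda consonant is licensed; onsets are limited to one consonant).
Each unlicensed consonant becomes the onset of a new syllable: /ŋ/ → /ŋi/.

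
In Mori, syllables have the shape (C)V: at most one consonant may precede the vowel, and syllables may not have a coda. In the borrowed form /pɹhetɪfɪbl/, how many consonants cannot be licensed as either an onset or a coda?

4

Under (C)V, the unsyllabifiable consonants are /p/, /ɹ/, /b/, /l/ (no codas are permitted; onsets are limited to one consonant).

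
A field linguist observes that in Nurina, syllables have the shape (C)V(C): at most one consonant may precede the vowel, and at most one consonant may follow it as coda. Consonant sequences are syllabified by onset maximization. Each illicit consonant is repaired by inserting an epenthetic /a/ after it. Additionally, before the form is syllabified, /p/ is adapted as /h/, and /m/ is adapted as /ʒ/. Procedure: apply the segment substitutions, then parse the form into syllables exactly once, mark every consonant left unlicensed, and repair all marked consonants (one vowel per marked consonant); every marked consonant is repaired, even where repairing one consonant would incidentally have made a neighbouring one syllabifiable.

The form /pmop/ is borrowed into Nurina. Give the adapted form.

Substitution: /p/ → /h/, /m/ → /ʒ/, giving /hʒoh/.
The consonants /h/ cannot be parsed into a legal (C)V(C) syllable (at most one coda consonant is licensed; onsets are limited to one consonant).
Inserting the epenthetic vowel yields /h/ → /ha/.

haʒoh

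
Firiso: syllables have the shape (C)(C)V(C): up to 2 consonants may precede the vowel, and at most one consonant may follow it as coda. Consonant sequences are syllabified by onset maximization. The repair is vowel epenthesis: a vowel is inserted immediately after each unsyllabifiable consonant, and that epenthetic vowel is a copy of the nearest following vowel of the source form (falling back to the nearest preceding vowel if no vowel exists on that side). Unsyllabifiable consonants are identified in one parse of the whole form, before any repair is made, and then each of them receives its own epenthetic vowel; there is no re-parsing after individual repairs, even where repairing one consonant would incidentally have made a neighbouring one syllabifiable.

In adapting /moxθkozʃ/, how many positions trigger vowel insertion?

The unsyllabifiable consonants are /ʃ/; each receives one epenthetic vowel.

1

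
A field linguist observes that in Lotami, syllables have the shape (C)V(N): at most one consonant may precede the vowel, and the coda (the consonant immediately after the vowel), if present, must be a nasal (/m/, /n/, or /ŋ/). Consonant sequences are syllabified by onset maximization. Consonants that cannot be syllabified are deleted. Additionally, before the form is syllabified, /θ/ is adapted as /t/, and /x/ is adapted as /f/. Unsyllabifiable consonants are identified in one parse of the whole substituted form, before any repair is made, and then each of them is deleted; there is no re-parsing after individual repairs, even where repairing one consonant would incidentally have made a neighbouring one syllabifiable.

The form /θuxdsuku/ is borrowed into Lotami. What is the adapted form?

tusuku

Substitution: /θ/ → /t/, /x/ → /f/, giving /tufdsuku/.
Under (C)V(N), the unsyllabifiable consonants are /f/, /d/ (only a nasal (/m/, /n/, or /ŋ/) is licensed in coda position; onsets are limited to one consonant).
Each unlicensed consonant is deleted: /f/, /d/.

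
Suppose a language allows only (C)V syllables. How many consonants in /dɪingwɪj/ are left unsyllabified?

3

The consonants /n/, /g/, /j/ cannot be parsed into a legal (C)V syllable (no codas are permitted; onsets are limited to one consonant).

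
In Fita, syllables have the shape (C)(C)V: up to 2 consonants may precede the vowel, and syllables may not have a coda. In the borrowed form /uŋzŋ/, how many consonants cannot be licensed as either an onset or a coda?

Under (C)(C)V, the unsyllabifiable consonants are /ŋ/, /z/, /ŋ/ (no codas are permitted; onsets may contain at most 2 consonants).

3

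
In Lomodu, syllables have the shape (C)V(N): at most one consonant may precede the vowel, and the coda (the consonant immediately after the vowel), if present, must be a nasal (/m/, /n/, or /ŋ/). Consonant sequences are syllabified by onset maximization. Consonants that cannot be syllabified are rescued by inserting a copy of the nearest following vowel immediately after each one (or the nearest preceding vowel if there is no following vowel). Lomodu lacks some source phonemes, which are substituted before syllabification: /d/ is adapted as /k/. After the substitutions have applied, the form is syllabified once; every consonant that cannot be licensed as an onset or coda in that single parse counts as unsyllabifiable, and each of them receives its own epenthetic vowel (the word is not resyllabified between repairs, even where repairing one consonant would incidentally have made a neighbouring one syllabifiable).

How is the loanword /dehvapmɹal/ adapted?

kehavapamaɹala

Substitution: /d/ → /k/, giving /kehvapmɹal/.
Syllabifying with onset maximization leaves /h/, /p/, /m/, /l/ stranded (only a nasal (/m/, /n/, or /ŋ/) is licensed in coda position; onsets are limited to one consonant).
Each unlicensed consonant becomes the onset of a new syllable: /h/ → /ha/, /p/ → /pa/, /m/ → /ma/, /l/ → /la/.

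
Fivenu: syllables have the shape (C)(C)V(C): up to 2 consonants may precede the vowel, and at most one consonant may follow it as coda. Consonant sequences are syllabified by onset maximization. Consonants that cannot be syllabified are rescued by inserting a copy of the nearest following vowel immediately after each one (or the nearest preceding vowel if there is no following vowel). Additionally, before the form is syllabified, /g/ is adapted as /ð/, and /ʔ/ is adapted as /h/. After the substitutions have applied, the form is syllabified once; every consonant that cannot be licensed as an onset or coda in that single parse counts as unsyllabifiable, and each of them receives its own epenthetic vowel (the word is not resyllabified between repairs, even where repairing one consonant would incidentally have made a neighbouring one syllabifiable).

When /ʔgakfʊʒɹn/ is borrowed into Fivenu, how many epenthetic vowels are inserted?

2

After substitution the input is /hðakfʊʒɹn/.
The unsyllabifiable consonants are /ɹ/, /n/; each receives one epenthetic vowel.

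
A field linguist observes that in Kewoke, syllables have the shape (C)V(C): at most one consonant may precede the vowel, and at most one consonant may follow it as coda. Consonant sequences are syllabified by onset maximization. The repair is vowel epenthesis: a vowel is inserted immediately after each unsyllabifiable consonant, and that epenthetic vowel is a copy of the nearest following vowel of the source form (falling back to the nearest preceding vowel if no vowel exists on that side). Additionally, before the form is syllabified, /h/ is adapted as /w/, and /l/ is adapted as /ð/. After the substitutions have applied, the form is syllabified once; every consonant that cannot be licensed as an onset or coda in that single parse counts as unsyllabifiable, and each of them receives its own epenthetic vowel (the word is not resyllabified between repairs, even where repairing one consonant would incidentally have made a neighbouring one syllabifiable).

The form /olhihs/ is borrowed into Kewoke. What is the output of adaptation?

oðwiwsi

Substitution: /l/ → /ð/, /h/ → /w/, giving /oðwiws/.
Under (C)V(C), the unsyllabifiable consonants are /s/ (at most one coda consonant is licensed; onsets are limited to one consonant).
Each unlicensed consonant becomes the onset of a new syllable: /s/ → /si/.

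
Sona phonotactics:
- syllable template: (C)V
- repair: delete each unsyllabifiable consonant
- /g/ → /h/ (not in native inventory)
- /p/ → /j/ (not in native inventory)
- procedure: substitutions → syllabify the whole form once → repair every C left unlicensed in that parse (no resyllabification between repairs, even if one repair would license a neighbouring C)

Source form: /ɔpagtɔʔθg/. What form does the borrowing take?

Substitution: /p/ → /j/, /g/ → /h/, giving /ɔjahtɔʔθh/.
Under (C)V, the unsyllabifiable consonants are /h/, /ʔ/, /θ/, /h/ (no codas are permitted; onsets are limited to one consonant).
Deletion applies to /h/, /ʔ/, /θ/, /h/.

ɔjatɔ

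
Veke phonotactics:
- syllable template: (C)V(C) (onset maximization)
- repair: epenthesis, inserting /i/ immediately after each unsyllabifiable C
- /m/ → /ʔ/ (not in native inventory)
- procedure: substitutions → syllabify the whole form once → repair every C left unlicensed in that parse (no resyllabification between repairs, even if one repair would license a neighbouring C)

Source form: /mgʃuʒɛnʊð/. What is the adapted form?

ʔigiʃuʒɛnʊð

Substitution: /m/ → /ʔ/, giving /ʔgʃuʒɛnʊð/.
Under (C)V(C), the unsyllabifiable consonants are /ʔ/, /g/ (at most one coda consonant is licensed; onsets are limited to one consonant).
Inserting the epenthetic vowel yields /ʔ/ → /ʔi/, /g/ → /gi/.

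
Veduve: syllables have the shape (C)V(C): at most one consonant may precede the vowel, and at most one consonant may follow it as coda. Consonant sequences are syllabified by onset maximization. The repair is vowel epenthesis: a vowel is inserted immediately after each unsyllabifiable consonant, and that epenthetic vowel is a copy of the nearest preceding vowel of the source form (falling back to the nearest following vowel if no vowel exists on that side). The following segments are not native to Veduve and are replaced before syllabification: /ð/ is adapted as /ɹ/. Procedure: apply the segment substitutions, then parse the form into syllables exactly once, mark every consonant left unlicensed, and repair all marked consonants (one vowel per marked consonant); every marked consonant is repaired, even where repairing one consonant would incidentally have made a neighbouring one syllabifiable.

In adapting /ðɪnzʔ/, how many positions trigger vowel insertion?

2

After substitution the input is /ɹɪnzʔ/.
The unsyllabifiable consonants are /z/, /ʔ/; each receives one epenthetic vowel.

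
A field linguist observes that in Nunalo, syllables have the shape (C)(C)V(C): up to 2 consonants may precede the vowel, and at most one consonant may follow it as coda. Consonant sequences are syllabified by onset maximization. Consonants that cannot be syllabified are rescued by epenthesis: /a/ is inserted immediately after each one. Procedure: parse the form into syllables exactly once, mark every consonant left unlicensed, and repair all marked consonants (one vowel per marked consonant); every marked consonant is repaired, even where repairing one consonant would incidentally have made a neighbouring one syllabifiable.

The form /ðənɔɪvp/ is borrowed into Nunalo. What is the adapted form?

ðənɔɪvpa

Syllabifying with onset maximization leaves /p/ stranded (at most one coda consonant is licensed; onsets may contain at most 2 consonants).
Epenthesis after each stranded consonant: /p/ → /pa/.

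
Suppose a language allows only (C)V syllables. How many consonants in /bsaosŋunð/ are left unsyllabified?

Under (C)V, the unsyllabifiable consonants are /b/, /s/, /n/, /ð/ (no codas are permitted; onsets are limited to one consonant).

4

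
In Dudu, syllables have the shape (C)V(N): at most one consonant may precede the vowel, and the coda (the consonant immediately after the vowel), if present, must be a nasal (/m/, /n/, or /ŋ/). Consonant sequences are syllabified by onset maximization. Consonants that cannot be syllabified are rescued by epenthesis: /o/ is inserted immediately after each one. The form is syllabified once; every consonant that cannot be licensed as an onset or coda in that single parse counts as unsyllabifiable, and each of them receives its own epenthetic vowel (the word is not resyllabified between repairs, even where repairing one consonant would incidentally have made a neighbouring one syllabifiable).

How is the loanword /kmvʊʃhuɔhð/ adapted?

Under (C)V(N), the unsyllabifiable consonants are /k/, /m/, /ʃ/, /h/, /ð/ (only a nasal (/m/, /n/, or /ŋ/) is licensed in coda position; onsets are limited to one consonant).
Epenthesis after each stranded consonant: /k/ → /ko/, /m/ → /mo/, /ʃ/ → /ʃo/, /h/ → /ho/, /ð/ → /ðo/.

komovʊʃohuɔhoðo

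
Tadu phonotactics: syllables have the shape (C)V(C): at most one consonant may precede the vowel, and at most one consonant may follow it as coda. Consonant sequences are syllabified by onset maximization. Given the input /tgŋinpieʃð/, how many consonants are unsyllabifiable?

3

The consonants /t/, /g/, /ð/ cannot be parsed into a legal (C)V(C) syllable (at most one coda consonant is licensed; onsets are limited to one consonant).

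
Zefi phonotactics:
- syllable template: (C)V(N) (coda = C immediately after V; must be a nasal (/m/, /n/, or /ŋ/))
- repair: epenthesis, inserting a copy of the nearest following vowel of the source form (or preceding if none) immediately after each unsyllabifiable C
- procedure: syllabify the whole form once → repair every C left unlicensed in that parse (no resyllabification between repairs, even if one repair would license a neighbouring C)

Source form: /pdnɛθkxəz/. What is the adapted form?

Syllabifying with onset maximization leaves /p/, /d/, /θ/, /k/, /z/ stranded (only a nasal (/m/, /n/, or /ŋ/) is licensed in coda position; onsets are limited to one consonant).
Each unlicensed consonant becomes the onset of a new syllable: /p/ → /pɛ/, /d/ → /dɛ/, /θ/ → /θə/, /k/ → /kə/, /z/ → /zə/.

pɛdɛnɛθəkəxəzə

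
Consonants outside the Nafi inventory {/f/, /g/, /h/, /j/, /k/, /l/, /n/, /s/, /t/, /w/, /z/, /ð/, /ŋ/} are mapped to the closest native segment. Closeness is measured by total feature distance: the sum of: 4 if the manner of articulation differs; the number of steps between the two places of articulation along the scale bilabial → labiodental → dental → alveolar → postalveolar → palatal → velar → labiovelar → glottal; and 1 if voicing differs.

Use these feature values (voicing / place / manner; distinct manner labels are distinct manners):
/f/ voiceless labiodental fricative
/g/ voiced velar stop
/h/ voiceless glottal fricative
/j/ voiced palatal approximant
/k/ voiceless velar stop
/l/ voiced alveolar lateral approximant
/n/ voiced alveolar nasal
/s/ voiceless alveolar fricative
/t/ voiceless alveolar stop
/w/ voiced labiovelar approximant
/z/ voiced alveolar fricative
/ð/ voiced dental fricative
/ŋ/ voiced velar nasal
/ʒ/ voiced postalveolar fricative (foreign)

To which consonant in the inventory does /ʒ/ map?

z

/z/ is closest: same manner (fricative), place distance 1 (postalveolar→alveolar), same voicing; total 1. Next closest is /s/ at distance 2.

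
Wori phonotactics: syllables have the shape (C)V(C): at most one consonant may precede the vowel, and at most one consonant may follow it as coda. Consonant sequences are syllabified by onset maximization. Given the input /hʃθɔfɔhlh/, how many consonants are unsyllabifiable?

Under (C)V(C), the unsyllabifiable consonants are /h/, /ʃ/, /l/, /h/ (at most one coda consonant is licensed; onsets are limited to one consonant).

4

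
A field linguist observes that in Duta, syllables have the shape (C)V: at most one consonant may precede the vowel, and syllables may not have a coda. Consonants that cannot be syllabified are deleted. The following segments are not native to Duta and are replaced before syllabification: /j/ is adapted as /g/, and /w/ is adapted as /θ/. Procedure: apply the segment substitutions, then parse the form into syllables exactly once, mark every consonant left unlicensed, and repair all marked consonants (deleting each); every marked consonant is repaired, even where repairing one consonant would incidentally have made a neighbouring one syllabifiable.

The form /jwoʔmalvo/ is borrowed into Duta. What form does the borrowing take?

Substitution: /j/ → /g/, /w/ → /θ/, giving /gθoʔmalvo/.
Under (C)V, the unsyllabifiable consonants are /g/, /ʔ/, /l/ (no codas are permitted; onsets are limited to one consonant).
Deleting the stranded consonants removes /g/, /ʔ/, /l/.

θomavo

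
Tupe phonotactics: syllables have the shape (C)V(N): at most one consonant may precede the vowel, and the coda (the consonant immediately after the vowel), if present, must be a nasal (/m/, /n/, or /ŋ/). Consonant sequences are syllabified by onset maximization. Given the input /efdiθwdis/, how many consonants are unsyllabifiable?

Under (C)V(N), the unsyllabifiable consonants are /f/, /θ/, /w/, /s/ (only a nasal (/m/, /n/, or /ŋ/) is licensed in coda position; onsets are limited to one consonant).

4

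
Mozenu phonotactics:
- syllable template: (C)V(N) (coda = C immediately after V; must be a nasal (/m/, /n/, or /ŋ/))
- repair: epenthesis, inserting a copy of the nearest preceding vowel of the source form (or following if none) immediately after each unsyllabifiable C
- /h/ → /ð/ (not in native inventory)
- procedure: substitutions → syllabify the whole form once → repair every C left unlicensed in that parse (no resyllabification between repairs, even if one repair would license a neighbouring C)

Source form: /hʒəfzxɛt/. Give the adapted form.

ðəʒəfəzəxɛtɛ

Substitution: /h/ → /ð/, giving /ðʒəfzxɛt/.
The consonants /ð/, /f/, /z/, /t/ cannot be parsed into a legal (C)V(N) syllable (only a nasal (/m/, /n/, or /ŋ/) is licensed in coda position; onsets are limited to one consonant).
Epenthesis after each stranded consonant: /ð/ → /ðə/, /f/ → /fə/, /z/ → /zə/, /t/ → /tɛ/.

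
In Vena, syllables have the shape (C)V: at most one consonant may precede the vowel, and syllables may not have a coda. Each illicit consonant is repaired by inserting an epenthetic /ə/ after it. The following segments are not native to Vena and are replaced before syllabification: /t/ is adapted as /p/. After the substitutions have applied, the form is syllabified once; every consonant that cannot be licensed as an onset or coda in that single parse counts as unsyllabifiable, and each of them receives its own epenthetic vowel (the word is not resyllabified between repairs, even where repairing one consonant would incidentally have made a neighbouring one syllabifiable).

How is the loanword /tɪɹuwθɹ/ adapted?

pɪɹuwəθəɹə

Substitution: /t/ → /p/, giving /pɪɹuwθɹ/.
Syllabifying with onset maximization leaves /w/, /θ/, /ɹ/ stranded (no codas are permitted; onsets are limited to one consonant).
Epenthesis after each stranded consonant: /w/ → /wə/, /θ/ → /θə/, /ɹ/ → /ɹə/.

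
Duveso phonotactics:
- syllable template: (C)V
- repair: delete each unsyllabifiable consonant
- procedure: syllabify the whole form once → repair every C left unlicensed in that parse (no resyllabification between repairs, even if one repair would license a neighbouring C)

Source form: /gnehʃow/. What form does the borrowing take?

neʃo

Syllabifying with onset maximization leaves /g/, /h/, /w/ stranded (no codas are permitted; onsets are limited to one consonant).
Deleting the stranded consonants removes /g/, /h/, /w/.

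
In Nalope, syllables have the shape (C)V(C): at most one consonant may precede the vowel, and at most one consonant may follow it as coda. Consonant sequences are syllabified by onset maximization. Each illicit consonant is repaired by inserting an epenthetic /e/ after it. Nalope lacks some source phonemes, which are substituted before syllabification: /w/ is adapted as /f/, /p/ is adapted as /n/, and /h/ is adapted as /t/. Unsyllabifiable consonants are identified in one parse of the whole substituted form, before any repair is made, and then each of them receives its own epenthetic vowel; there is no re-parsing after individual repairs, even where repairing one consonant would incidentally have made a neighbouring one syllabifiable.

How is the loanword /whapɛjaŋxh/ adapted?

fetanɛjaŋxete

Substitution: /w/ → /f/, /h/ → /t/, /p/ → /n/, giving /ftanɛjaŋxt/.
Syllabifying with onset maximization leaves /f/, /x/, /t/ stranded (at most one coda consonant is licensed; onsets are limited to one consonant).
Inserting the epenthetic vowel yields /f/ → /fe/, /x/ → /xe/, /t/ → /te/.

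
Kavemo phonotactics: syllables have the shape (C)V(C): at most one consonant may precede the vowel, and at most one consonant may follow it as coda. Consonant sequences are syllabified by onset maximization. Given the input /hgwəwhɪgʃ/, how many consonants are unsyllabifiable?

3

The consonants /h/, /g/, /ʃ/ cannot be parsed into a legal (C)V(C) syllable (at most one coda consonant is licensed; onsets are limited to one consonant).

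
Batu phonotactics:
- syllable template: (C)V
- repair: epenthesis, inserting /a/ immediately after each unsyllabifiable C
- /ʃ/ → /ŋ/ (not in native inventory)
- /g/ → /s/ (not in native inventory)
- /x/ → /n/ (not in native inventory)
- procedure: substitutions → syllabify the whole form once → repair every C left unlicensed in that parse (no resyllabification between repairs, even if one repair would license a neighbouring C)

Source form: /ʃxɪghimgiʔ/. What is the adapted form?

ŋanɪsahimasiʔa

Substitution: /ʃ/ → /ŋ/, /x/ → /n/, /g/ → /s/, giving /ŋnɪshimsiʔ/.
The consonants /ŋ/, /s/, /m/, /ʔ/ cannot be parsed into a legal (C)V syllable (no codas are permitted; onsets are limited to one consonant).
Epenthesis after each stranded consonant: /ŋ/ → /ŋa/, /s/ → /sa/, /m/ → /ma/, /ʔ/ → /ʔa/.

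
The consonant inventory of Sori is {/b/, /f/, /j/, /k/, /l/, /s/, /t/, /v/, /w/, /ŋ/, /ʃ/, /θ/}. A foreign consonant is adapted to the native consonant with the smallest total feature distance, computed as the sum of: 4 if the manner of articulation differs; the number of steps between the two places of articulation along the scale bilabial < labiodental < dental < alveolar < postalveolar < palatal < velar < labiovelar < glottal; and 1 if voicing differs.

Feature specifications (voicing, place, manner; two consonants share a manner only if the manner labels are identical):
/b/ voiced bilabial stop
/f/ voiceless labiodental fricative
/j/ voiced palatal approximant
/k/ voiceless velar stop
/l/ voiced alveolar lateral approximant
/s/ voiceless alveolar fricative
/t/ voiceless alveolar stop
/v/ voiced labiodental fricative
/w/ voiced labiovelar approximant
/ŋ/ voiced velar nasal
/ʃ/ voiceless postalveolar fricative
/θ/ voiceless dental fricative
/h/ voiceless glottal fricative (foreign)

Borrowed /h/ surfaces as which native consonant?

ʃ

/ʃ/ is closest: same manner (fricative), place distance 4 (glottal→postalveolar), same voicing; total 4. Next closest is /s/ at distance 5.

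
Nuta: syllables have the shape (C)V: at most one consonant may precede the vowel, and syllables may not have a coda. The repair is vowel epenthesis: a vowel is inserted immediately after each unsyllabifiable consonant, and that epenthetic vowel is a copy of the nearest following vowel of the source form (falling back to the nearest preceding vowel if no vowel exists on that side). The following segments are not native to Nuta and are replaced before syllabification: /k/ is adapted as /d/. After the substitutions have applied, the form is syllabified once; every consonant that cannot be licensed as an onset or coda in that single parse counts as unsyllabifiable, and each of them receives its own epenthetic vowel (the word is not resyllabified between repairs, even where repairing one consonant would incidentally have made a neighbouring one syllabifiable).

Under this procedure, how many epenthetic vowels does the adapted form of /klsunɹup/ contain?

4

After substitution the input is /dlsunɹup/.
The unsyllabifiable consonants are /d/, /l/, /n/, /p/; each receives one epenthetic vowel.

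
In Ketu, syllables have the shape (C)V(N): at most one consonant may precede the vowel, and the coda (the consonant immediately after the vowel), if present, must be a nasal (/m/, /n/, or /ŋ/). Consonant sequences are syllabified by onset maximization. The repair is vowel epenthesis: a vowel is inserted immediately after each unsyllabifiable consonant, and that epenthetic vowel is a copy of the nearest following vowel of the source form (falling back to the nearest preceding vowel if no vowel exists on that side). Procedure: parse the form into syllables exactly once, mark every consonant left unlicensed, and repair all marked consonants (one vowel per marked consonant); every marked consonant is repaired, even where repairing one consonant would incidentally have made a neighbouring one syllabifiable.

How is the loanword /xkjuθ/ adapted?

Syllabifying with onset maximization leaves /x/, /k/, /θ/ stranded (only a nasal (/m/, /n/, or /ŋ/) is licensed in coda position; onsets are limited to one consonant).
Inserting the epenthetic vowel yields /x/ → /xu/, /k/ → /ku/, /θ/ → /θu/.

xukujuθu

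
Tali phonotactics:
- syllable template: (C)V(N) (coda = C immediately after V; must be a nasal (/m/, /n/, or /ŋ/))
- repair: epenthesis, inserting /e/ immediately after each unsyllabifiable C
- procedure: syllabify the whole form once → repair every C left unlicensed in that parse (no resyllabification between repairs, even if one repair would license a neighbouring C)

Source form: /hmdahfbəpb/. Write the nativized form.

hemedahefebəpebe

Syllabifying with onset maximization leaves /h/, /m/, /h/, /f/, /p/, /b/ stranded (only a nasal (/m/, /n/, or /ŋ/) is licensed in coda position; onsets are limited to one consonant).
Each unlicensed consonant becomes the onset of a new syllable: /h/ → /he/, /m/ → /me/, /h/ → /he/, /f/ → /fe/, /p/ → /pe/, /b/ → /be/.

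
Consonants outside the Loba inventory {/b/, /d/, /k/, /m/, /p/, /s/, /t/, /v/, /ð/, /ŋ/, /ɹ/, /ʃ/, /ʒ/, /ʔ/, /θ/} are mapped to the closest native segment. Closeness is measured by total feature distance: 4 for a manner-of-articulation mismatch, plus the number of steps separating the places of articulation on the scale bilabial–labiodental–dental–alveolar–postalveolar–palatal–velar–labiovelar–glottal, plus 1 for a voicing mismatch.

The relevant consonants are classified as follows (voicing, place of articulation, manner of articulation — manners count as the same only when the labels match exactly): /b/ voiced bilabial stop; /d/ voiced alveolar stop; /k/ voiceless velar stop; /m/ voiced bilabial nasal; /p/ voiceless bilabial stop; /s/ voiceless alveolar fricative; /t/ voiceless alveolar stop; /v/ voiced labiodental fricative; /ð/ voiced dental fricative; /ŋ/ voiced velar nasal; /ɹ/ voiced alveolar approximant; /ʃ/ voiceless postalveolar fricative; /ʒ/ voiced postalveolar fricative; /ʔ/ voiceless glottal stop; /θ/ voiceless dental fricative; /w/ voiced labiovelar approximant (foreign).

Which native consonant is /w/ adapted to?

/ɹ/ is closest: same manner (approximant), place distance 4 (labiovelar→alveolar), same voicing; total 4. Next closest is /ŋ/ at distance 5.

ɹ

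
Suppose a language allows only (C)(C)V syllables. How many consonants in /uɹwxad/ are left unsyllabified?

2

Under (C)(C)V, the unsyllabifiable consonants are /ɹ/, /d/ (no codas are permitted; onsets may contain at most 2 consonants).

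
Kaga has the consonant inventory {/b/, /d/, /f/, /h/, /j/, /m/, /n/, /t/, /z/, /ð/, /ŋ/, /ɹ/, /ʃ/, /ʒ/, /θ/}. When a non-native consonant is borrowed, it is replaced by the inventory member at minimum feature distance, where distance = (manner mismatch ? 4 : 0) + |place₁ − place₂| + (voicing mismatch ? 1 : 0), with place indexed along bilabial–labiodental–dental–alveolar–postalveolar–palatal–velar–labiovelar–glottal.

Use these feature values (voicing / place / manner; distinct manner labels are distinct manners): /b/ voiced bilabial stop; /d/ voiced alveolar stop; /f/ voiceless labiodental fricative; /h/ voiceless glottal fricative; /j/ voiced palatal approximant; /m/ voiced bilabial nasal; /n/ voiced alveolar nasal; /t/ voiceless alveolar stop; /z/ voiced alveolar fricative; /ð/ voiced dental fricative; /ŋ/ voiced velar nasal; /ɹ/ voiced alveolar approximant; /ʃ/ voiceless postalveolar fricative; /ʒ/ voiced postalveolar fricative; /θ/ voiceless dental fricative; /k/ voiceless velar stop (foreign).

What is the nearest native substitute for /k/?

t

/t/ is closest: same manner (stop), place distance 3 (velar→alveolar), same voicing; total 3. Next closest is /d/ at distance 4.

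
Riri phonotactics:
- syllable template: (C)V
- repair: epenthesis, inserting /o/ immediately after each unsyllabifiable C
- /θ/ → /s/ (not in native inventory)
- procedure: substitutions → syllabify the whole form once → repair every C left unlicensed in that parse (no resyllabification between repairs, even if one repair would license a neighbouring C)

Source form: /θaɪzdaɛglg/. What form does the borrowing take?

saɪzodaɛgologo

Substitution: /θ/ → /s/, giving /saɪzdaɛglg/.
Under (C)V, the unsyllabifiable consonants are /z/, /g/, /l/, /g/ (no codas are permitted; onsets are limited to one consonant).
Inserting the epenthetic vowel yields /z/ → /zo/, /g/ → /go/, /l/ → /lo/, /g/ → /go/.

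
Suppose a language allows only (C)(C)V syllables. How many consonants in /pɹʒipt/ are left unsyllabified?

3

Under (C)(C)V, the unsyllabifiable consonants are /p/, /p/, /t/ (no codas are permitted; onsets may contain at most 2 consonants).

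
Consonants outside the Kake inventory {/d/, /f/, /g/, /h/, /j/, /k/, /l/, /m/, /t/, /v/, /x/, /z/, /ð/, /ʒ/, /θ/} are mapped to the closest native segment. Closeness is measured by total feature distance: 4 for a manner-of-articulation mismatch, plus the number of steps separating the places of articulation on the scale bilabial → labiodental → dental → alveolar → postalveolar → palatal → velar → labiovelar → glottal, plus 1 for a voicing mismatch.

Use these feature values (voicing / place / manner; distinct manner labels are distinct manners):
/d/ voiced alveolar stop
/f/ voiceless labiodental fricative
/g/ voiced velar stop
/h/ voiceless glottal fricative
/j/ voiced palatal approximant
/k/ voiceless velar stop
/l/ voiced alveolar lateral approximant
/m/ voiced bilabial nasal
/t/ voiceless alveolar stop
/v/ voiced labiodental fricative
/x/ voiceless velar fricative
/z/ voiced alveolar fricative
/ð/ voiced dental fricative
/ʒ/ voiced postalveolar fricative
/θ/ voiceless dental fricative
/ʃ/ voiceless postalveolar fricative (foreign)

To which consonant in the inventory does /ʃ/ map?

ʒ

/ʒ/ is closest: same manner (fricative), place distance 0 (postalveolar→postalveolar), voicing differs (+1); total 1. Next closest is /x/ at distance 2.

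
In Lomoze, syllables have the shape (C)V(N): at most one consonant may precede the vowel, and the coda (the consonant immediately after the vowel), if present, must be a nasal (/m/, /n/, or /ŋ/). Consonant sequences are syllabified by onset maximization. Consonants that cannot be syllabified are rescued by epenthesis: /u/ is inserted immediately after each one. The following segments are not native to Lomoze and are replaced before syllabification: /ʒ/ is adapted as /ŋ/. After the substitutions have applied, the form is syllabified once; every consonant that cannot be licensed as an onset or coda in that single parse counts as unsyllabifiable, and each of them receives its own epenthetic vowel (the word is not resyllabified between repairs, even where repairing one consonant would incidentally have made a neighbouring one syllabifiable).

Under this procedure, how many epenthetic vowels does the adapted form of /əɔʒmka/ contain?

After substitution the input is /əɔŋmka/.
The unsyllabifiable consonants are /m/; each receives one epenthetic vowel.

1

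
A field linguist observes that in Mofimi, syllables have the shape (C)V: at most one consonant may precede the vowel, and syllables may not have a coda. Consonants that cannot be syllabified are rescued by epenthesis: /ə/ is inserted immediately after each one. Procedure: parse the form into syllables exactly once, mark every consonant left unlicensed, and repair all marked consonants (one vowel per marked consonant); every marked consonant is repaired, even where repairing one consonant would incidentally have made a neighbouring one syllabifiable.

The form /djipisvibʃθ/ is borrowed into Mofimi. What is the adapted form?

The consonants /d/, /s/, /b/, /ʃ/, /θ/ cannot be parsed into a legal (C)V syllable (no codas are permitted; onsets are limited to one consonant).
Inserting the epenthetic vowel yields /d/ → /də/, /s/ → /sə/, /b/ → /bə/, /ʃ/ → /ʃə/, /θ/ → /θə/.

dəjipisəvibəʃəθə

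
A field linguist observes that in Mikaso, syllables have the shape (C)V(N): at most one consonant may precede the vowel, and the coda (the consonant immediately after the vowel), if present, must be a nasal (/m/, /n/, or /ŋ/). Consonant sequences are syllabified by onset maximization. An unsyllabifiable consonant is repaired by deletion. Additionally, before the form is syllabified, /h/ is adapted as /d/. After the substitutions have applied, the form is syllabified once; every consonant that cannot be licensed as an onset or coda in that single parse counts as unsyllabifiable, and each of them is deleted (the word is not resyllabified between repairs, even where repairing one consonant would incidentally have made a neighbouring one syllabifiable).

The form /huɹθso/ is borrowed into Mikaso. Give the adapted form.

Substitution: /h/ → /d/, giving /duɹθso/.
Syllabifying with onset maximization leaves /ɹ/, /θ/ stranded (only a nasal (/m/, /n/, or /ŋ/) is licensed in coda position; onsets are limited to one consonant).
Deleting the stranded consonants removes /ɹ/, /θ/.

duso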